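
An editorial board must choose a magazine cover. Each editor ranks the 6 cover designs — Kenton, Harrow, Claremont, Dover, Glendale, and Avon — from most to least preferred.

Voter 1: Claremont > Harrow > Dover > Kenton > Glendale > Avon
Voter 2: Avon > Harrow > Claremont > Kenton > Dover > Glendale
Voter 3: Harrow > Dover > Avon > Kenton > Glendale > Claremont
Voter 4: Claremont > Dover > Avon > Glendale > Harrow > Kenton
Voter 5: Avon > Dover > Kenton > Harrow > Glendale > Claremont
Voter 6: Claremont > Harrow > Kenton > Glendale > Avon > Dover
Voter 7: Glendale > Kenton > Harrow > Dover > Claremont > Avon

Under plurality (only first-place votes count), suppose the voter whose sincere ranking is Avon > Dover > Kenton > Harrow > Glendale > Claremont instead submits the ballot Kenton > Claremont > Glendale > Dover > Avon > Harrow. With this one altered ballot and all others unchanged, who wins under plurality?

Claremont

First-place totals with the altered ballot: Kenton 1, Harrow 1, Claremont 3, Dover 0, Glendale 1, Avon 1.
The winner is unchanged: still Claremont.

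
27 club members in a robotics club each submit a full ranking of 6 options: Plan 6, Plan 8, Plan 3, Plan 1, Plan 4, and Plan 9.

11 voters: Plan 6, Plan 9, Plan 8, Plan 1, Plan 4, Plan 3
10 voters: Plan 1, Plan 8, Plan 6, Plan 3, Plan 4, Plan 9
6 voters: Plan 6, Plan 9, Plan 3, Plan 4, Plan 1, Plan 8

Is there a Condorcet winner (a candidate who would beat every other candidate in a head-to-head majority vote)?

Yes

Head-to-head results (27 voters total):
Plan 6 vs Plan 8: Plan 6 wins 17–10.
Plan 6 vs Plan 3: Plan 6 wins 27–0.
Plan 6 vs Plan 1: Plan 6 wins 17–10.
Plan 6 vs Plan 4: Plan 6 wins 27–0.
Plan 6 vs Plan 9: Plan 6 wins 27–0.
Plan 8 vs Plan 3: Plan 8 wins 21–6.
Plan 8 vs Plan 1: Plan 1 wins 16–11.
Plan 8 vs Plan 4: Plan 8 wins 21–6.
Plan 8 vs Plan 9: Plan 9 wins 17–10.
Plan 3 vs Plan 1: Plan 1 wins 21–6.
Plan 3 vs Plan 4: Plan 3 wins 16–11.
Plan 3 vs Plan 9: Plan 9 wins 17–10.
Plan 1 vs Plan 4: Plan 1 wins 21–6.
Plan 1 vs Plan 9: Plan 9 wins 17–10.
Plan 4 vs Plan 9: Plan 9 wins 17–10.
Plan 6 beats each rival — Plan 8 (17–10), Plan 3 (27–0), Plan 1 (17–10), Plan 4 (27–0), Plan 9 (27–0) — so Plan 6 is the Condorcet winner.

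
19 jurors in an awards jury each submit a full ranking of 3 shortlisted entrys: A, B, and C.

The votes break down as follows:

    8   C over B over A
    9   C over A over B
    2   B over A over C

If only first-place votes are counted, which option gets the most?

First-place vote totals:
  A: 0
  B: 2
  C: 17
C has the most first-place votes.

C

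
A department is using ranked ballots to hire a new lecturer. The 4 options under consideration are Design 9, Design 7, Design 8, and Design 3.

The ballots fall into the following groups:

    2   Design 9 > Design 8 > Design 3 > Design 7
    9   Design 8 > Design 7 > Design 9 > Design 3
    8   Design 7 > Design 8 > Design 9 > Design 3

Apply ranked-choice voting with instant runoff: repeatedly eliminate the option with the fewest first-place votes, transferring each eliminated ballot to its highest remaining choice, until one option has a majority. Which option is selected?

Round 1: Design 8 9, Design 7 8, Design 9 2, Design 3 0. Design 3 has the fewest and is eliminated.
Round 2: Design 8 9, Design 7 8, Design 9 2. Design 9 has the fewest and is eliminated.
Round 3: Design 8 11, Design 7 8. Design 8 has a majority.

Design 8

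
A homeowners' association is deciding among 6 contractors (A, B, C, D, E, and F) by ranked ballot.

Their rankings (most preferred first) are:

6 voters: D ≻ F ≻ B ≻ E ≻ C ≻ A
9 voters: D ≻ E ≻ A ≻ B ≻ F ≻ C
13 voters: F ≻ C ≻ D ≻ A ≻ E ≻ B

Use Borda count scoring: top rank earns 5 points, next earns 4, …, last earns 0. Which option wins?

D

Borda scores:
  A: 6·0 + 9·3 + 13·2 = 53
  B: 6·3 + 9·2 + 13·0 = 36
  C: 6·1 + 9·0 + 13·4 = 58
  D: 6·5 + 9·5 + 13·3 = 114
  E: 6·2 + 9·4 + 13·1 = 61
  F: 6·4 + 9·1 + 13·5 = 98
D has the highest total.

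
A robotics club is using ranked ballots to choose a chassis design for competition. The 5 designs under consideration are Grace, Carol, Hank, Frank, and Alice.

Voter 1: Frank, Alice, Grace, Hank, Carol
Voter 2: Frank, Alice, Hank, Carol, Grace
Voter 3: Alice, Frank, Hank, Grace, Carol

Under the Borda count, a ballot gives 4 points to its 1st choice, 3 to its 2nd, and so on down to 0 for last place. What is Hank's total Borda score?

Borda scores:
  Grace: 2 + 0 + 1 = 3
  Carol: 0 + 1 + 0 = 1
  Hank: 1 + 2 + 2 = 5
  Frank: 4 + 4 + 3 = 11
  Alice: 3 + 3 + 4 = 10

5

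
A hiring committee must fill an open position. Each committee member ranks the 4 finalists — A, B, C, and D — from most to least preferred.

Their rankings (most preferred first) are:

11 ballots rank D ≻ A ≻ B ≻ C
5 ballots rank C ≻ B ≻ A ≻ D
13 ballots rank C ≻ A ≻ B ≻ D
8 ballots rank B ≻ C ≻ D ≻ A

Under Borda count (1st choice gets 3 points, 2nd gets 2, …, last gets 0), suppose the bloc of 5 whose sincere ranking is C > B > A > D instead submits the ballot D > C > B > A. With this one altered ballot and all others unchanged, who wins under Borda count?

C

Borda totals with the altered ballot: A 48, B 53, C 65, D 56.
The winner is unchanged: still C.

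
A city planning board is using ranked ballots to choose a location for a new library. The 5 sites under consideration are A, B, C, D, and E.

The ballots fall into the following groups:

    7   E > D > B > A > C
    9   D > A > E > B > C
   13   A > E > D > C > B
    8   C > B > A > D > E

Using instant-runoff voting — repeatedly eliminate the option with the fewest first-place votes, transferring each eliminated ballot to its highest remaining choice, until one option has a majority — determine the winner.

A

Round 1: A 13, D 9, C 8, E 7, B 0. B has the fewest and is eliminated.
Round 2: A 13, D 9, C 8, E 7. E has the fewest and is eliminated.
Round 3: D 16, A 13, C 8. C has the fewest and is eliminated.
Round 4: A 21, D 16. A has a majority.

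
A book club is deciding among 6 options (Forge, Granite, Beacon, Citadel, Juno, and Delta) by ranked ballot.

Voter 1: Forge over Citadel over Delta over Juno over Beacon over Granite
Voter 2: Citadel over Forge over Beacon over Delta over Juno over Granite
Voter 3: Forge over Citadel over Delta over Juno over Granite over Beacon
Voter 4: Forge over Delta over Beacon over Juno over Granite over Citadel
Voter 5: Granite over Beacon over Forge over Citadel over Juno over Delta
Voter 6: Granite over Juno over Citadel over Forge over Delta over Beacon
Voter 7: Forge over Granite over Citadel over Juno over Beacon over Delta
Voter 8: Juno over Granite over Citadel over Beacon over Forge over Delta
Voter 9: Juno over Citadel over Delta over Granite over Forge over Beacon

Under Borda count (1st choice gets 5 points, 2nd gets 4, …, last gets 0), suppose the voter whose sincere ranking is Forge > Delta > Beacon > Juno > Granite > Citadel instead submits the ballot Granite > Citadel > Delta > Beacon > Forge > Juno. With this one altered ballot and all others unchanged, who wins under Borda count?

Borda totals with the altered ballot: Forge 27, Granite 26, Beacon 13, Citadel 32, Juno 22, Delta 15.
The switch changes the winner from Forge to Citadel.

Citadel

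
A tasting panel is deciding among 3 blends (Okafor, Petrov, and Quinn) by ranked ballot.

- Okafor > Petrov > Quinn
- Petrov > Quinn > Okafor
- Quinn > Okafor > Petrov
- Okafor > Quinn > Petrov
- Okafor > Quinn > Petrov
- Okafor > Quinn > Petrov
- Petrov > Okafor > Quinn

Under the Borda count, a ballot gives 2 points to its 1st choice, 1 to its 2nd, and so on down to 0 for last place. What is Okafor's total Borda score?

10

Borda scores:
  Okafor: 2 + 0 + 1 + 2 + 2 + 2 + 1 = 10
  Petrov: 1 + 2 + 0 + 0 + 0 + 0 + 2 = 5
  Quinn: 0 + 1 + 2 + 1 + 1 + 1 + 0 = 6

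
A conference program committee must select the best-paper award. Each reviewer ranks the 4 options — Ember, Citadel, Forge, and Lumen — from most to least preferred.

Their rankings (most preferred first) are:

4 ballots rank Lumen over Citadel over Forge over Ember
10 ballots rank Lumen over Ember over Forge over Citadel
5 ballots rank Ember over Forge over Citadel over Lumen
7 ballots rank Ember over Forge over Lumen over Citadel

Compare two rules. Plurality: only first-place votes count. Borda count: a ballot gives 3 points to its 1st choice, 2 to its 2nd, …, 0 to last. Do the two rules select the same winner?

No

Plurality first-place counts: Ember 12, Citadel 0, Forge 0, Lumen 14 → Lumen.
Borda totals: Ember 56, Citadel 13, Forge 38, Lumen 49 → Ember.
The two rules disagree: plurality picks Lumen, Borda picks Ember.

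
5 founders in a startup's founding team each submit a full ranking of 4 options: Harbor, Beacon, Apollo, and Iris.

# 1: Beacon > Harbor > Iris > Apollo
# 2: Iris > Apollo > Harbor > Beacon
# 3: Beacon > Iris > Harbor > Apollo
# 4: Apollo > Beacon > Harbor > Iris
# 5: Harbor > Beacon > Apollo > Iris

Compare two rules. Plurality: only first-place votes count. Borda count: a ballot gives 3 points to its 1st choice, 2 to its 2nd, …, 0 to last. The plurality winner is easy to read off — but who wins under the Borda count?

Beacon

Plurality first-place counts: Harbor 1, Beacon 2, Apollo 1, Iris 1 → Beacon.
Borda totals: Harbor 8, Beacon 10, Apollo 6, Iris 6 → Beacon.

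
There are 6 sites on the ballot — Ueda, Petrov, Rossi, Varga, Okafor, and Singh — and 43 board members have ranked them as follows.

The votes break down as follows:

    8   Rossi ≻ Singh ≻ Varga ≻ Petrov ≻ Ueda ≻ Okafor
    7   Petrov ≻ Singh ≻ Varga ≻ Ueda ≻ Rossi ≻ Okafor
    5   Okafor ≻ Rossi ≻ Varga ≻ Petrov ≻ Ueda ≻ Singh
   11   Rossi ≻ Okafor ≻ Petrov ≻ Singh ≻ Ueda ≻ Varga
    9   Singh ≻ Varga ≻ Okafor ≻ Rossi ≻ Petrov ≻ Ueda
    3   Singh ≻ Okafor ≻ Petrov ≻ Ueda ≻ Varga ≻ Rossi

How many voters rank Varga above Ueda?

29

Ballots ranking Varga above Ueda: 8+7+5+9 = 29.
Ballots ranking Ueda above Varga: 11+3 = 14.
So 29 of 43 voters prefer Varga to Ueda.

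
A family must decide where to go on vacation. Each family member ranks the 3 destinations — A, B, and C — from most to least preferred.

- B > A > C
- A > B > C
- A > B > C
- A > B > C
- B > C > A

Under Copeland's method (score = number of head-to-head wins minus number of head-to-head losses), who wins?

A

Pairwise results:
  A vs B: A wins 3–2.
  A vs C: A wins 4–1.
  B vs C: B wins 5–0.
Copeland scores (wins − losses):
  A: 2 − 0 = 2
  B: 1 − 1 = 0
  C: 0 − 2 = -2
A has the best Copeland score.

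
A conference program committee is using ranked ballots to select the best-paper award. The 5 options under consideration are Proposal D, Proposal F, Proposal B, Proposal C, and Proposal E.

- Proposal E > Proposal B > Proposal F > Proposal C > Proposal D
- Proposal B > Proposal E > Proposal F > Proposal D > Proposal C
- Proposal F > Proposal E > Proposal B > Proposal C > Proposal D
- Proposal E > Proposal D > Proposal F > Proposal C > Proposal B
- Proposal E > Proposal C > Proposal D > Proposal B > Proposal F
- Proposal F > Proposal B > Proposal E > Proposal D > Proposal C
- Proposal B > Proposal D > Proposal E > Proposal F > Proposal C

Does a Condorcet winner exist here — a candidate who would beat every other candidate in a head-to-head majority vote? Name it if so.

Proposal E

Head-to-head results (7 voters total):
Proposal D vs Proposal F: Proposal F wins 4–3.
Proposal D vs Proposal B: Proposal B wins 5–2.
Proposal D vs Proposal C: Proposal D wins 4–3.
Proposal D vs Proposal E: Proposal E wins 6–1.
Proposal F vs Proposal B: Proposal B wins 4–3.
Proposal F vs Proposal C: Proposal F wins 6–1.
Proposal F vs Proposal E: Proposal E wins 5–2.
Proposal B vs Proposal C: Proposal B wins 5–2.
Proposal B vs Proposal E: Proposal E wins 4–3.
Proposal C vs Proposal E: Proposal E wins 7–0.
Proposal E beats each rival — Proposal D (6–1), Proposal F (5–2), Proposal B (4–3), Proposal C (7–0) — so Proposal E is the Condorcet winner.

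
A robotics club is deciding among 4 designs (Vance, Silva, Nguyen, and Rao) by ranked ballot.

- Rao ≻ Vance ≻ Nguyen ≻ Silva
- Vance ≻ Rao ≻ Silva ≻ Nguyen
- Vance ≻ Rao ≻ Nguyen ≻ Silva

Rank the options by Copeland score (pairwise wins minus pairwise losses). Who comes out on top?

Vance

Pairwise results:
  Vance vs Silva: Vance wins 3–0.
  Vance vs Nguyen: Vance wins 3–0.
  Vance vs Rao: Vance wins 2–1.
  Silva vs Nguyen: Nguyen wins 2–1.
  Silva vs Rao: Rao wins 3–0.
  Nguyen vs Rao: Rao wins 3–0.
Copeland scores (wins − losses):
  Vance: 3 − 0 = 3
  Silva: 0 − 3 = -3
  Nguyen: 1 − 2 = -1
  Rao: 2 − 1 = 1
Vance has the best Copeland score.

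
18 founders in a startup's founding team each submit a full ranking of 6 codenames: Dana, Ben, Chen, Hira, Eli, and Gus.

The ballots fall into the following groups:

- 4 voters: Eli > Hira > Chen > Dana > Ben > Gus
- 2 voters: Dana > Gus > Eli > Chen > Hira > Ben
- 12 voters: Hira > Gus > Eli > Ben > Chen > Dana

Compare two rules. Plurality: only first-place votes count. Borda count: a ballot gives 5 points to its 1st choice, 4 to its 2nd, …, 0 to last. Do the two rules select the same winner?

Yes

Plurality first-place counts: Dana 2, Ben 0, Chen 0, Hira 12, Eli 4, Gus 0 → Hira.
Borda totals: Dana 18, Ben 28, Chen 28, Hira 78, Eli 62, Gus 56 → Hira.
The two rules agree on Hira.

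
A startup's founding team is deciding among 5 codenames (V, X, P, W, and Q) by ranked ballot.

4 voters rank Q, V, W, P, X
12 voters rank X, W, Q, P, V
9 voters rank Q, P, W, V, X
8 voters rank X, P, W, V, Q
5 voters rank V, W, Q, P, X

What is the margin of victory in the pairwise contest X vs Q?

Ballots ranking X above Q: 12+8 = 20.
Ballots ranking Q above X: 4+9+5 = 18.
X wins 20–18, a margin of 2.

2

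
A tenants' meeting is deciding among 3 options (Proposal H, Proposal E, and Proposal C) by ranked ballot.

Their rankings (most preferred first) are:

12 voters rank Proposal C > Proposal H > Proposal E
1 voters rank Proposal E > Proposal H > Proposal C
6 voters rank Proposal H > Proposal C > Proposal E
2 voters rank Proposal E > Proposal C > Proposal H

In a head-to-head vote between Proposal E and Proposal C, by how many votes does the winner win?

Ballots ranking Proposal E above Proposal C: 1+2 = 3.
Ballots ranking Proposal C above Proposal E: 12+6 = 18.
Proposal C wins 18–3, a margin of 15.

15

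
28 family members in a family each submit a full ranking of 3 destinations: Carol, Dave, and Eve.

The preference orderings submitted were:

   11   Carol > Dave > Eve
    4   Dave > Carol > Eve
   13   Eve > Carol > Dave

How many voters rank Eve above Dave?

Ballots ranking Eve above Dave: 13.
Ballots ranking Dave above Eve: 11+4 = 15.
So 13 of 28 voters prefer Eve to Dave.

13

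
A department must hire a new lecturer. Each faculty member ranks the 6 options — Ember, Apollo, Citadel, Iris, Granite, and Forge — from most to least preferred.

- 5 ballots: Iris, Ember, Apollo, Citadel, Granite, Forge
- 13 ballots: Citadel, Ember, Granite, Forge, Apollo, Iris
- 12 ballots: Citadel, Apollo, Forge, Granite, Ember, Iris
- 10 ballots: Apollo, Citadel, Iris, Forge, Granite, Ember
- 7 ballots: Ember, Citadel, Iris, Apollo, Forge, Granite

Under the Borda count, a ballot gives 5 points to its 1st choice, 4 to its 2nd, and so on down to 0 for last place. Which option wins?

Citadel

Borda scores:
  Ember: 5·4 + 13·4 + 12·1 + 10·0 + 7·5 = 119
  Apollo: 5·3 + 13·1 + 12·4 + 10·5 + 7·2 = 140
  Citadel: 5·2 + 13·5 + 12·5 + 10·4 + 7·4 = 203
  Iris: 5·5 + 13·0 + 12·0 + 10·3 + 7·3 = 76
  Granite: 5·1 + 13·3 + 12·2 + 10·1 + 7·0 = 78
  Forge: 5·0 + 13·2 + 12·3 + 10·2 + 7·1 = 89
Citadel has the highest total.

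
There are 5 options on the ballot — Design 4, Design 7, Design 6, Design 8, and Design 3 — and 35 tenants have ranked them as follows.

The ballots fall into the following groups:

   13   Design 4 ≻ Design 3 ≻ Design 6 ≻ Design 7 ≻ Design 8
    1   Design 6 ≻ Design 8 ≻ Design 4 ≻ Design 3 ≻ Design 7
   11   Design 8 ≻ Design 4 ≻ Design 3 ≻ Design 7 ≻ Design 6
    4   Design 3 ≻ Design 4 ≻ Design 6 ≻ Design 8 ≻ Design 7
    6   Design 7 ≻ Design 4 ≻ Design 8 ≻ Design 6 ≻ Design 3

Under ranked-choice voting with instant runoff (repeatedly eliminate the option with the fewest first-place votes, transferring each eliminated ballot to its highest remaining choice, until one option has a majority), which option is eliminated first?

Design 6

Round 1: Design 4 13, Design 8 11, Design 7 6, Design 3 4, Design 6 1. Design 6 has the fewest and is eliminated.
Round 2: Design 4 13, Design 8 12, Design 7 6, Design 3 4. Design 3 has the fewest and is eliminated.
Round 3: Design 4 17, Design 8 12, Design 7 6. Design 7 has the fewest and is eliminated.
Round 4: Design 4 23, Design 8 12. Design 4 has a majority.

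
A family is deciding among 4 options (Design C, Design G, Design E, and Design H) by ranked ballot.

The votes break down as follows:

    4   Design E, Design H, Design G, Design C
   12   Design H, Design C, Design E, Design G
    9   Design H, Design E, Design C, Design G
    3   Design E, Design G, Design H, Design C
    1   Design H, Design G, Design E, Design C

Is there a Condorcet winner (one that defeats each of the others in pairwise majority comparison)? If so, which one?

Head-to-head results (29 voters total):
Design C vs Design G: Design C wins 21–8.
Design C vs Design E: Design E wins 17–12.
Design C vs Design H: Design H wins 29–0.
Design G vs Design E: Design E wins 28–1.
Design G vs Design H: Design H wins 26–3.
Design E vs Design H: Design H wins 22–7.
Design H beats each rival — Design C (29–0), Design G (26–3), Design E (22–7) — so Design H is the Condorcet winner.

Design H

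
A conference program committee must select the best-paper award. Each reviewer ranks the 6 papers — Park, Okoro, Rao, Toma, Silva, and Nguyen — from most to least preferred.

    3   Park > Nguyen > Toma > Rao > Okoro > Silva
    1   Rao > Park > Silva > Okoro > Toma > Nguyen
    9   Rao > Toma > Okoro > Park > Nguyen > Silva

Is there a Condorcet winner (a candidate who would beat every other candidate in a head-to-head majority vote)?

Head-to-head results (13 voters total):
Park vs Okoro: Okoro wins 9–4.
Park vs Rao: Rao wins 10–3.
Park vs Toma: Toma wins 9–4.
Park vs Silva: Park wins 13–0.
Park vs Nguyen: Park wins 13–0.
Okoro vs Rao: Rao wins 13–0.
Okoro vs Toma: Toma wins 12–1.
Okoro vs Silva: Okoro wins 12–1.
Okoro vs Nguyen: Okoro wins 10–3.
Rao vs Toma: Rao wins 10–3.
Rao vs Silva: Rao wins 13–0.
Rao vs Nguyen: Rao wins 10–3.
Toma vs Silva: Toma wins 12–1.
Toma vs Nguyen: Toma wins 10–3.
Silva vs Nguyen: Nguyen wins 12–1.
Rao beats each rival — Park (10–3), Okoro (13–0), Toma (10–3), Silva (13–0), Nguyen (10–3) — so Rao is the Condorcet winner.

Yes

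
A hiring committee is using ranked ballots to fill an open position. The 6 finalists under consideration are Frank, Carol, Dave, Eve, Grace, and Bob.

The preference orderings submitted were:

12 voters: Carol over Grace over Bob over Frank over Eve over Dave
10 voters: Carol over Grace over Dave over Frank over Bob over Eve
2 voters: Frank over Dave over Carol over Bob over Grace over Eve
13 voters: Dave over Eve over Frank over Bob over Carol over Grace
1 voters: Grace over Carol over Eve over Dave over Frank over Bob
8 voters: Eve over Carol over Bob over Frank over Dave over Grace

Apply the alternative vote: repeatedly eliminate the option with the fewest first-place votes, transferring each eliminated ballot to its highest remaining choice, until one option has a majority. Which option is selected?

Round 1: Carol 22, Dave 13, Eve 8, Frank 2, Grace 1, Bob 0. Bob has the fewest and is eliminated.
Round 2: Carol 22, Dave 13, Eve 8, Frank 2, Grace 1. Grace has the fewest and is eliminated.
Round 3: Carol 23, Dave 13, Eve 8, Frank 2. Frank has the fewest and is eliminated.
Round 4: Carol 23, Dave 15, Eve 8. Eve has the fewest and is eliminated.
Round 5: Carol 31, Dave 15. Carol has a majority.

Carol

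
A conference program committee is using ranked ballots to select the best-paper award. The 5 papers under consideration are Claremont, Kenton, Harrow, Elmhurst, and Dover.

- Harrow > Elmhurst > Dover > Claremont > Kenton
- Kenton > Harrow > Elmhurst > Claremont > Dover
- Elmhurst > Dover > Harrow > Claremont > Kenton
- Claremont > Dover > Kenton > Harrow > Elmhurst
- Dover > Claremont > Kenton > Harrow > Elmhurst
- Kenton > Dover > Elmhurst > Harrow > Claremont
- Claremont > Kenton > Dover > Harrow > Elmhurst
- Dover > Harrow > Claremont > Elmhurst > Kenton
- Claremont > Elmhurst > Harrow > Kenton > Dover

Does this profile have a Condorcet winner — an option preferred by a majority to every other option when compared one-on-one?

Yes

Head-to-head results (9 voters total):
Claremont vs Kenton: Claremont wins 7–2.
Claremont vs Harrow: Harrow wins 5–4.
Claremont vs Elmhurst: Claremont wins 5–4.
Claremont vs Dover: Dover wins 5–4.
Kenton vs Harrow: Kenton wins 5–4.
Kenton vs Elmhurst: Kenton wins 5–4.
Kenton vs Dover: Dover wins 5–4.
Harrow vs Elmhurst: Harrow wins 6–3.
Harrow vs Dover: Dover wins 6–3.
Elmhurst vs Dover: Dover wins 5–4.
Dover beats each rival — Claremont (5–4), Kenton (5–4), Harrow (6–3), Elmhurst (5–4) — so Dover is the Condorcet winner.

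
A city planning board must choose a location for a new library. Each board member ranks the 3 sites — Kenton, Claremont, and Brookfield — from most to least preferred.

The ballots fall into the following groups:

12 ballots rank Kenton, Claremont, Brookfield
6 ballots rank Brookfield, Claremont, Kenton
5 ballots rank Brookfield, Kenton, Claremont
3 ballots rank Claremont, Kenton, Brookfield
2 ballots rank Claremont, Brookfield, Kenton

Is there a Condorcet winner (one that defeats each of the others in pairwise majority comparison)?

Head-to-head results (28 voters total):
Kenton vs Claremont: Kenton wins 17–11.
Kenton vs Brookfield: Kenton wins 15–13.
Claremont vs Brookfield: Claremont wins 17–11.
Kenton beats each rival — Claremont (17–11), Brookfield (15–13) — so Kenton is the Condorcet winner.

Yes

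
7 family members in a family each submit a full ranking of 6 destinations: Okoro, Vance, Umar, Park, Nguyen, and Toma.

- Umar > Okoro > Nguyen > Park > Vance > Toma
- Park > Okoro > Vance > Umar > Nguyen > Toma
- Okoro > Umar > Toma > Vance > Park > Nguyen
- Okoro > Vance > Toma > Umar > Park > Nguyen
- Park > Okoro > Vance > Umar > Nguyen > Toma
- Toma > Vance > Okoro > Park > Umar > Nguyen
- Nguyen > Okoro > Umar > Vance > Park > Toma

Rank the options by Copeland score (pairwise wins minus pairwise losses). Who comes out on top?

Okoro

Pairwise results:
  Okoro vs Vance: Okoro wins 6–1.
  Okoro vs Umar: Okoro wins 6–1.
  Okoro vs Park: Okoro wins 5–2.
  Okoro vs Nguyen: Okoro wins 6–1.
  Okoro vs Toma: Okoro wins 6–1.
  Vance vs Umar: Vance wins 4–3.
  Vance vs Park: Vance wins 4–3.
  Vance vs Nguyen: Vance wins 5–2.
  Vance vs Toma: Vance wins 5–2.
  Umar vs Park: Umar wins 4–3.
  Umar vs Nguyen: Umar wins 6–1.
  Umar vs Toma: Umar wins 5–2.
  Park vs Nguyen: Park wins 5–2.
  Park vs Toma: Park wins 4–3.
  Nguyen vs Toma: Nguyen wins 4–3.
Copeland scores (wins − losses):
  Okoro: 5 − 0 = 5
  Vance: 4 − 1 = 3
  Umar: 3 − 2 = 1
  Park: 2 − 3 = -1
  Nguyen: 1 − 4 = -3
  Toma: 0 − 5 = -5
Okoro has the best Copeland score.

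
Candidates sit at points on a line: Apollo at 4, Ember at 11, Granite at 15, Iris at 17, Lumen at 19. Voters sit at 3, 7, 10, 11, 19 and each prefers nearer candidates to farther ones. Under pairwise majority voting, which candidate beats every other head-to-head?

Ember

With single-peaked preferences on a line, the Condorcet winner is the candidate closest to the median voter.
The median voter (position 10) is closest to Ember at 11.
Check: Ember vs Apollo — voters closer to Ember: 3 of 5.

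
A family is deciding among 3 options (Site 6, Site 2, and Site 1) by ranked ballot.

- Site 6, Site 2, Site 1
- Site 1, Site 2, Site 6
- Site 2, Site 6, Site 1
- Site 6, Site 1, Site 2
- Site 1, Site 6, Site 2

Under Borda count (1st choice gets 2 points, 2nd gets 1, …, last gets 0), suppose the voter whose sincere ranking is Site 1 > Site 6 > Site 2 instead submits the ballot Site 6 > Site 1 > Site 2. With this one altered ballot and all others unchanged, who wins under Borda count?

Site 6

Borda totals with the altered ballot: Site 6 7, Site 2 4, Site 1 4.
The winner is unchanged: still Site 6.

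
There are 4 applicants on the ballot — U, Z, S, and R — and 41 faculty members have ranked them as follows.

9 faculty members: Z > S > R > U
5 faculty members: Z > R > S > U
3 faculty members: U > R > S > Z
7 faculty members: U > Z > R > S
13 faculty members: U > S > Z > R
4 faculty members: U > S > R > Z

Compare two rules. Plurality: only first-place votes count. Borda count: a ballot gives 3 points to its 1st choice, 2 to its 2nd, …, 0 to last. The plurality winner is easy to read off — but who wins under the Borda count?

Plurality first-place counts: U 27, Z 14, S 0, R 0 → U.
Borda totals: U 81, Z 69, S 60, R 36 → U.

U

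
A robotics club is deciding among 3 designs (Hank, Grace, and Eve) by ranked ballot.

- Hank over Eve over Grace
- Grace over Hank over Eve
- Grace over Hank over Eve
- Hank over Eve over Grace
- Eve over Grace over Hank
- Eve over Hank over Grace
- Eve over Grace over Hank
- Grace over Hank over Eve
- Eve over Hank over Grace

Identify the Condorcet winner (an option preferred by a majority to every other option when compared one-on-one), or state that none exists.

Head-to-head results (9 voters total):
Hank vs Grace: Grace wins 5–4.
Hank vs Eve: Hank wins 5–4.
Grace vs Eve: Eve wins 6–3.
No candidate beats all others: Hank beats Eve beats Grace beats Hank, a majority cycle.

None — there is no Condorcet winner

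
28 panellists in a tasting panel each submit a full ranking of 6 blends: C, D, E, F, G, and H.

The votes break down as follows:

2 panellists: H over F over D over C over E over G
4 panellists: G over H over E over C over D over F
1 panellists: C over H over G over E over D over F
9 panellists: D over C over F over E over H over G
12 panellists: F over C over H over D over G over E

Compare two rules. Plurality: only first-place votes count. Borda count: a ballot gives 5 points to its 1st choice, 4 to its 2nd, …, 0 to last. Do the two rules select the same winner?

No

Plurality first-place counts: C 1, D 9, E 0, F 12, G 4, H 2 → F.
Borda totals: C 101, D 80, E 34, F 95, G 35, H 75 → C.
The two rules disagree: plurality picks F, Borda picks C.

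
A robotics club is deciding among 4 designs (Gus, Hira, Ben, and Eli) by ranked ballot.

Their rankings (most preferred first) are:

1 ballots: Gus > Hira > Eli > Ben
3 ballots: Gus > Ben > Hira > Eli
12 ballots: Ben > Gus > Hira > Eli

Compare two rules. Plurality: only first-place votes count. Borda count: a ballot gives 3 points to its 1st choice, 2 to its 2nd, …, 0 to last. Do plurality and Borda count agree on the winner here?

Plurality first-place counts: Gus 4, Hira 0, Ben 12, Eli 0 → Ben.
Borda totals: Gus 36, Hira 17, Ben 42, Eli 1 → Ben.
The two rules agree on Ben.

Yes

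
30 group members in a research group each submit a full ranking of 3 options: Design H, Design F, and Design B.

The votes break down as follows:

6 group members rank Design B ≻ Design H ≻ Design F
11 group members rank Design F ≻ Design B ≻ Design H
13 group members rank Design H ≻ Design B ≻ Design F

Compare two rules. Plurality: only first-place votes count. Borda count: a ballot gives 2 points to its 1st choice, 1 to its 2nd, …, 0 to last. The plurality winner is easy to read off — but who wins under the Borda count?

Plurality first-place counts: Design H 13, Design F 11, Design B 6 → Design H.
Borda totals: Design H 32, Design F 22, Design B 36 → Design B.

Design B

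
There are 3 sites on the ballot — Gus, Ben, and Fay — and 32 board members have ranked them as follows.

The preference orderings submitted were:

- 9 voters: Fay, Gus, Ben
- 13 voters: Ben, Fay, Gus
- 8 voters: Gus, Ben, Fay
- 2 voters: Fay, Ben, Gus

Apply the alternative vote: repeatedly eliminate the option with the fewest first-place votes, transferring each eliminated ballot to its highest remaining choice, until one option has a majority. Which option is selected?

Round 1: Ben 13, Fay 11, Gus 8. Gus has the fewest and is eliminated.
Round 2: Ben 21, Fay 11. Ben has a majority.

Ben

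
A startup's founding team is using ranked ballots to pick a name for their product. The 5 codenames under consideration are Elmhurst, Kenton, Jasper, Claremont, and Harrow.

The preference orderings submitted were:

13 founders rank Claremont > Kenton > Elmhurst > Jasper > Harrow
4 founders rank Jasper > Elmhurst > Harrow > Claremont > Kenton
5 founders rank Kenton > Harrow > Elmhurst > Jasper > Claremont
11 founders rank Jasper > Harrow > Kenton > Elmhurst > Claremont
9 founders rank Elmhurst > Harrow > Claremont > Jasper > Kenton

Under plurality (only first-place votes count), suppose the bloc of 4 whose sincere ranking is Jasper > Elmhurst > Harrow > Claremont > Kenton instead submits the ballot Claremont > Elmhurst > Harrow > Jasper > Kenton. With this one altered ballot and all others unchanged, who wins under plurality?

First-place totals with the altered ballot: Elmhurst 9, Kenton 5, Jasper 11, Claremont 17, Harrow 0.
The switch changes the winner from Jasper to Claremont.

Claremont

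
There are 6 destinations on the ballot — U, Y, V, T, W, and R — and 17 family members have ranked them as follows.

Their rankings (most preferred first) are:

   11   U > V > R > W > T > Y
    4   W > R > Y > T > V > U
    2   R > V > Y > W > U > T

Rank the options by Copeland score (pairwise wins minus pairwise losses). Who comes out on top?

Pairwise results:
  U vs Y: U wins 11–6.
  U vs V: U wins 11–6.
  U vs T: U wins 13–4.
  U vs W: U wins 11–6.
  U vs R: U wins 11–6.
  Y vs V: V wins 13–4.
  Y vs T: T wins 11–6.
  Y vs W: W wins 15–2.
  Y vs R: R wins 17–0.
  V vs T: V wins 13–4.
  V vs W: V wins 13–4.
  V vs R: V wins 11–6.
  T vs W: W wins 17–0.
  T vs R: R wins 17–0.
  W vs R: R wins 13–4.
Copeland scores (wins − losses):
  U: 5 − 0 = 5
  Y: 0 − 5 = -5
  V: 4 − 1 = 3
  T: 1 − 4 = -3
  W: 2 − 3 = -1
  R: 3 − 2 = 1
U has the best Copeland score.

U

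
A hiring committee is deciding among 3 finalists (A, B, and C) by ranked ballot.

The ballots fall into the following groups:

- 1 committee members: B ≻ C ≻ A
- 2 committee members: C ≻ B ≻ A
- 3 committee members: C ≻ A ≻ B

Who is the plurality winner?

C

First-place vote totals:
  A: 0
  B: 1
  C: 5
C has the most first-place votes.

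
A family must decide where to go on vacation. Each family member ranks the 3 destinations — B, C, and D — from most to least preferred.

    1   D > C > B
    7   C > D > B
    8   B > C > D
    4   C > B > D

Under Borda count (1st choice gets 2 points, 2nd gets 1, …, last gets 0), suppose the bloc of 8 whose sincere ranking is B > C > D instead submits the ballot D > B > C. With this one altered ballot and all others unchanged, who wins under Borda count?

Borda totals with the altered ballot: B 12, C 23, D 25.
The switch changes the winner from C to D.

D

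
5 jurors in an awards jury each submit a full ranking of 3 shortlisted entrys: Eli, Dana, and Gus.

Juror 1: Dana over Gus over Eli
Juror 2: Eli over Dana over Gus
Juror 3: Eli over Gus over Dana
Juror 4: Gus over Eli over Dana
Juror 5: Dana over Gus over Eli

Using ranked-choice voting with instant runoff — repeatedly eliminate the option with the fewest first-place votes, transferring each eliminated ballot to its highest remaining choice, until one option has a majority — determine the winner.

Eli

Round 1: Eli 2, Dana 2, Gus 1. Gus has the fewest and is eliminated.
Round 2: Eli 3, Dana 2. Eli has a majority.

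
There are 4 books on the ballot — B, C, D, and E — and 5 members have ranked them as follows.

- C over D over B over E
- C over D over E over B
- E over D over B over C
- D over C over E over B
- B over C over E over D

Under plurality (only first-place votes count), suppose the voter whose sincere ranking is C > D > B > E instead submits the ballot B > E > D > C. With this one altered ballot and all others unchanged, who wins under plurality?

B

First-place totals with the altered ballot: B 2, C 1, D 1, E 1.
The switch changes the winner from C to B.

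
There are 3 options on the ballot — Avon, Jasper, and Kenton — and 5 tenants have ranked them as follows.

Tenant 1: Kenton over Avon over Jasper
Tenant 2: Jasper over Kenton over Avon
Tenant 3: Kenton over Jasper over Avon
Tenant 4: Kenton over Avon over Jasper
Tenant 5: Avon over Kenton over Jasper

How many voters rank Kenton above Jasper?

4

Ballots ranking Kenton above Jasper: 4.
Ballots ranking Jasper above Kenton: 1.
So 4 of 5 voters prefer Kenton to Jasper.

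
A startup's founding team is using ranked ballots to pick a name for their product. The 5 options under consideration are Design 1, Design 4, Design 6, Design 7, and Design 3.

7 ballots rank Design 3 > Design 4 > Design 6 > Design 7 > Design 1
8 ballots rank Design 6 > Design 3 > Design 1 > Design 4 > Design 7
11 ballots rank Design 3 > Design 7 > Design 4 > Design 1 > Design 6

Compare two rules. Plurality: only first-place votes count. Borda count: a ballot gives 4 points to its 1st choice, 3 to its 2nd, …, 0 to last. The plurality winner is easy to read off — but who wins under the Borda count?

Plurality first-place counts: Design 1 0, Design 4 0, Design 6 8, Design 7 0, Design 3 18 → Design 3.
Borda totals: Design 1 27, Design 4 51, Design 6 46, Design 7 40, Design 3 96 → Design 3.

Design 3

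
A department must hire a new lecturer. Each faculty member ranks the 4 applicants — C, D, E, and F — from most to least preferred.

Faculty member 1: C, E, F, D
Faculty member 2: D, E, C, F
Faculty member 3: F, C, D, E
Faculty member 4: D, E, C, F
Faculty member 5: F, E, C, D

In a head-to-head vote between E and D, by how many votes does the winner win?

Ballots ranking E above D: 2.
Ballots ranking D above E: 3.
D wins 3–2, a margin of 1.

1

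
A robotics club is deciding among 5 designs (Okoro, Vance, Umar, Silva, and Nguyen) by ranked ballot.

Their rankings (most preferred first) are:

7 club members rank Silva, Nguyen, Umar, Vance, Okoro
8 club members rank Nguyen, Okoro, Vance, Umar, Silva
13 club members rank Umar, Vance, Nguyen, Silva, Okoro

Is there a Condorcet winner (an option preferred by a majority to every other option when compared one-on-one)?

Head-to-head results (28 voters total):
Okoro vs Vance: Vance wins 20–8.
Okoro vs Umar: Umar wins 20–8.
Okoro vs Silva: Silva wins 20–8.
Okoro vs Nguyen: Nguyen wins 28–0.
Vance vs Umar: Umar wins 20–8.
Vance vs Silva: Vance wins 21–7.
Vance vs Nguyen: Nguyen wins 15–13.
Umar vs Silva: Umar wins 21–7.
Umar vs Nguyen: Nguyen wins 15–13.
Silva vs Nguyen: Nguyen wins 21–7.
Nguyen beats each rival — Okoro (28–0), Vance (15–13), Umar (15–13), Silva (21–7) — so Nguyen is the Condorcet winner.

Yes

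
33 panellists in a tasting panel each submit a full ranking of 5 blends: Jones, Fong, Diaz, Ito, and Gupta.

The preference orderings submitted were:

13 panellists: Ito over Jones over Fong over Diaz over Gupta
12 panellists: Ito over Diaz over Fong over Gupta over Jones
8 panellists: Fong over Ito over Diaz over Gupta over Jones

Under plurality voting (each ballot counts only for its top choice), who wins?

First-place vote totals:
  Jones: 0
  Fong: 8
  Diaz: 0
  Ito: 25
  Gupta: 0
Ito has the most first-place votes.

Ito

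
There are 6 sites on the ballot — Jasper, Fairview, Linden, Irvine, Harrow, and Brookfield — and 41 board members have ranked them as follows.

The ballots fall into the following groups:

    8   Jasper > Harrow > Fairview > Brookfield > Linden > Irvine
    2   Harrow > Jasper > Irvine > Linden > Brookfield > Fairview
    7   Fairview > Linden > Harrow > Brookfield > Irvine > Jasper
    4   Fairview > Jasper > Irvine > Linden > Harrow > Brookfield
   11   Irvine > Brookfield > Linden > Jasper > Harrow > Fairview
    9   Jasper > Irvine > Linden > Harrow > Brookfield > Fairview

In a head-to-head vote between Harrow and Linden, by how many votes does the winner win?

Ballots ranking Harrow above Linden: 8+2 = 10.
Ballots ranking Linden above Harrow: 7+4+11+9 = 31.
Linden wins 31–10, a margin of 21.

21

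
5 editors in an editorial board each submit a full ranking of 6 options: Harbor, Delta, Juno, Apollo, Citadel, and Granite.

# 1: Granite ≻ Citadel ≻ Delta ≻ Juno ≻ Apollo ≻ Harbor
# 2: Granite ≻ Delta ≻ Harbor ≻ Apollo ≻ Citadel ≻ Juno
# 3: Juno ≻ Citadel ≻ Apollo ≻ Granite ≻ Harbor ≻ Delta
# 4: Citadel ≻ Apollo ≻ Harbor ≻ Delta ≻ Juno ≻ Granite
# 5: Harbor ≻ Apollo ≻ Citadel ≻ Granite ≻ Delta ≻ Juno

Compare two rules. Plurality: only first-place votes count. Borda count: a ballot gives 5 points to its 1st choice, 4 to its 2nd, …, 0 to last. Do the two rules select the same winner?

Plurality first-place counts: Harbor 1, Delta 0, Juno 1, Apollo 0, Citadel 1, Granite 2 → Granite.
Borda totals: Harbor 12, Delta 10, Juno 8, Apollo 14, Citadel 17, Granite 14 → Citadel.
The two rules disagree: plurality picks Granite, Borda picks Citadel.

No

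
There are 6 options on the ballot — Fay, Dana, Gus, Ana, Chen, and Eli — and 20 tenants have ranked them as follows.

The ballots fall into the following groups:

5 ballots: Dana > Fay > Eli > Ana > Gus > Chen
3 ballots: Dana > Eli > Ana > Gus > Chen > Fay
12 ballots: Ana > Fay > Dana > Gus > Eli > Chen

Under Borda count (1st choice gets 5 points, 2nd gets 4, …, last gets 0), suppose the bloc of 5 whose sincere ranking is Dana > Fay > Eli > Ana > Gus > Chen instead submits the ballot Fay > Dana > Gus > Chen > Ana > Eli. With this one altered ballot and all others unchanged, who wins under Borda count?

Borda totals with the altered ballot: Fay 73, Dana 71, Gus 45, Ana 74, Chen 13, Eli 24.
The winner is unchanged: still Ana.

Ana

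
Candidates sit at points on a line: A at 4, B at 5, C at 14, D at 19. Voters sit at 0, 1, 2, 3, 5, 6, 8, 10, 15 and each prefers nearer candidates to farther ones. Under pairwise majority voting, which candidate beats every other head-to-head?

With single-peaked preferences on a line, the Condorcet winner is the candidate closest to the median voter.
The median voter (position 5) is closest to B at 5.
Check: B vs D — voters closer to B: 8 of 9.

B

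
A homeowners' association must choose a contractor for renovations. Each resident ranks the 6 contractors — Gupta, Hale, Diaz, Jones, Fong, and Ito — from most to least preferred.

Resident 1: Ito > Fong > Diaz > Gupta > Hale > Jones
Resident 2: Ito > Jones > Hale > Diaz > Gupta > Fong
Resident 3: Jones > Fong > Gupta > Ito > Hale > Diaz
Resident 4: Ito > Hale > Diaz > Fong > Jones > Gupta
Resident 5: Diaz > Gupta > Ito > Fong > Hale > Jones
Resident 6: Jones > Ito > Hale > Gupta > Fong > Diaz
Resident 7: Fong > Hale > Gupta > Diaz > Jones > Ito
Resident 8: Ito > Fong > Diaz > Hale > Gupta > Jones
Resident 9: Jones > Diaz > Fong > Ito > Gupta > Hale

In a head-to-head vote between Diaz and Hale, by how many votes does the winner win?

1

Ballots ranking Diaz above Hale: 4.
Ballots ranking Hale above Diaz: 5.
Hale wins 5–4, a margin of 1.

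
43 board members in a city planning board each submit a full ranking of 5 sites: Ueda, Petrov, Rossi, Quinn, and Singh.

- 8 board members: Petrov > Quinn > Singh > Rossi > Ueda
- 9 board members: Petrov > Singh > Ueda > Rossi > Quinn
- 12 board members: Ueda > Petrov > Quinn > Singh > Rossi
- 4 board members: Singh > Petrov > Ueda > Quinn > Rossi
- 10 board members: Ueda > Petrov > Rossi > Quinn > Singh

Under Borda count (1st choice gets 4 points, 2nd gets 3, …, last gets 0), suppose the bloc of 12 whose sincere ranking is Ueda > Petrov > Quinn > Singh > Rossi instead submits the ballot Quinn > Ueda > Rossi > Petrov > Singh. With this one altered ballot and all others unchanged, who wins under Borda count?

Borda totals with the altered ballot: Ueda 102, Petrov 122, Rossi 61, Quinn 86, Singh 59.
The winner is unchanged: still Petrov.

Petrov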